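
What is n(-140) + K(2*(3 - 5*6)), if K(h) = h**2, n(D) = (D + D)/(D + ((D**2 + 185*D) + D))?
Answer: 137054/47 ≈ 2916.0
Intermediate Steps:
n(D) = 2*D/(D**2 + 187*D) (n(D) = (2*D)/(D + (D**2 + 186*D)) = (2*D)/(D**2 + 187*D) = 2*D/(D**2 + 187*D))
n(-140) + K(2*(3 - 5*6)) = 2/(187 - 140) + (2*(3 - 5*6))**2 = 2/47 + (2*(3 - 30))**2 = 2*(1/47) + (2*(-27))**2 = 2/47 + (-54)**2 = 2/47 + 2916 = 137054/47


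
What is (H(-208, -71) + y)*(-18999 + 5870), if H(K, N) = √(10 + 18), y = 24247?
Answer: -318338863 - 26258*√7 ≈ -3.1841e+8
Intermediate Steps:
H(K, N) = 2*√7 (H(K, N) = √28 = 2*√7)
(H(-208, -71) + y)*(-18999 + 5870) = (2*√7 + 24247)*(-18999 + 5870) = (24247 + 2*√7)*(-13129) = -318338863 - 26258*√7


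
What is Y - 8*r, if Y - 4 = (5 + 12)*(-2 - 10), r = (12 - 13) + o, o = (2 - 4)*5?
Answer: -112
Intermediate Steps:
o = -10 (o = -2*5 = -10)
r = -11 (r = (12 - 13) - 10 = -1 - 10 = -11)
Y = -200 (Y = 4 + (5 + 12)*(-2 - 10) = 4 + 17*(-12) = 4 - 204 = -200)
Y - 8*r = -200 - 8*(-11) = -200 + 88 = -112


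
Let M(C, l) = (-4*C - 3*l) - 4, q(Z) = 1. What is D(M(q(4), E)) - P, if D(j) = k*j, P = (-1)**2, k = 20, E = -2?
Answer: -41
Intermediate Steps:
M(C, l) = -4 - 4*C - 3*l
P = 1
D(j) = 20*j
D(M(q(4), E)) - P = 20*(-4 - 4*1 - 3*(-2)) - 1*1 = 20*(-4 - 4 + 6) - 1 = 20*(-2) - 1 = -40 - 1 = -41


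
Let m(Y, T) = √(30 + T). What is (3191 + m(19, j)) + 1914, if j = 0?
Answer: 5105 + √30 ≈ 5110.5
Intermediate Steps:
(3191 + m(19, j)) + 1914 = (3191 + √(30 + 0)) + 1914 = (3191 + √30) + 1914 = 5105 + √30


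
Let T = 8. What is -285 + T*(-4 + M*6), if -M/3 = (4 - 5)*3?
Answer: 115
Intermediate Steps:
M = 9 (M = -3*(4 - 5)*3 = -(-3)*3 = -3*(-3) = 9)
-285 + T*(-4 + M*6) = -285 + 8*(-4 + 9*6) = -285 + 8*(-4 + 54) = -285 + 8*50 = -285 + 400 = 115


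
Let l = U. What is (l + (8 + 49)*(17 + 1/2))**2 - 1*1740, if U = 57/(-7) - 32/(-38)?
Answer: 69252757009/70756 ≈ 9.7875e+5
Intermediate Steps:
U = -971/133 (U = 57*(-1/7) - 32*(-1/38) = -57/7 + 16/19 = -971/133 ≈ -7.3008)
l = -971/133 ≈ -7.3008
(l + (8 + 49)*(17 + 1/2))**2 - 1*1740 = (-971/133 + (8 + 49)*(17 + 1/2))**2 - 1*1740 = (-971/133 + 57*(17 + 1/2))**2 - 1740 = (-971/133 + 57*(35/2))**2 - 1740 = (-971/133 + 1995/2)**2 - 1740 = (263393/266)**2 - 1740 = 69375872449/70756 - 1740 = 69252757009/70756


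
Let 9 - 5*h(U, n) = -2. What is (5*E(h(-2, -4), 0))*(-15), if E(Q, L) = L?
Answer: 0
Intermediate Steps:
h(U, n) = 11/5 (h(U, n) = 9/5 - ⅕*(-2) = 9/5 + ⅖ = 11/5)
(5*E(h(-2, -4), 0))*(-15) = (5*0)*(-15) = 0*(-15) = 0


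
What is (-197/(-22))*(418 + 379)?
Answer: 157009/22 ≈ 7136.8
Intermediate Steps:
(-197/(-22))*(418 + 379) = -197*(-1/22)*797 = (197/22)*797 = 157009/22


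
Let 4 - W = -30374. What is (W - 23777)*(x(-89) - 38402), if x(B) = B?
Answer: -254079091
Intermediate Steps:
W = 30378 (W = 4 - 1*(-30374) = 4 + 30374 = 30378)
(W - 23777)*(x(-89) - 38402) = (30378 - 23777)*(-89 - 38402) = 6601*(-38491) = -254079091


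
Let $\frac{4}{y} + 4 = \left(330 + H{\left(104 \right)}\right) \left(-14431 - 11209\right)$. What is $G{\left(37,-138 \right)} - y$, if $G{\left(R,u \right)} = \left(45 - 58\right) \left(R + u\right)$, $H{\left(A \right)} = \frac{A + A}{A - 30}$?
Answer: $\frac{103638736238}{78932777} \approx 1313.0$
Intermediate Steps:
$H{\left(A \right)} = \frac{2 A}{-30 + A}$
$G{\left(R,u \right)} = - 13 R - 13 u$ ($G{\left(R,u \right)} = - 13 \left(R + u\right) = - 13 R - 13 u$)
$y = - \frac{37}{78932777}$ ($y = \frac{4}{-4 + \left(330 + 2 \cdot 104 \frac{1}{-30 + 104}\right) \left(-14431 - 11209\right)} = \frac{4}{-4 + \left(330 + 2 \cdot 104 \cdot \frac{1}{74}\right) \left(-25640\right)} = \frac{4}{-4 + \left(330 + \frac{104}{37}\right) \left(-25640\right)} = \frac{4}{-4 + \frac{12314}{37} \left(-25640\right)} = \frac{4}{-4 - \frac{315730960}{37}} = \frac{4}{- \frac{315731108}{37}} = 4 \left(- \frac{37}{315731108}\right) = - \frac{37}{78932777} \approx -4.6875 \cdot 10^{-7}$)
$G{\left(37,-138 \right)} - y = \left(\left(-13\right) 37 - -1794\right) - - \frac{37}{78932777} = \left(-481 + 1794\right) + \frac{37}{78932777} = 1313 + \frac{37}{78932777} = \frac{103638736238}{78932777}$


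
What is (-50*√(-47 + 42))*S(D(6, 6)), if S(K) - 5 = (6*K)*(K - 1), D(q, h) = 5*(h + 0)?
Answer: -261250*I*√5 ≈ -5.8417e+5*I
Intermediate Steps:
D(q, h) = 5*h
S(K) = 5 + 6*K*(-1 + K) (S(K) = 5 + (6*K)*(K - 1) = 5 + (6*K)*(-1 + K) = 5 + 6*K*(-1 + K))
(-50*√(-47 + 42))*S(D(6, 6)) = (-50*√(-47 + 42))*(5 - 30*6 + 6*(5*6)²) = (-50*I*√5)*(5 - 6*30 + 6*30²) = (-50*I*√5)*(5 - 180 + 6*900) = (-50*I*√5)*(5 - 180 + 5400) = -50*I*√5*5225 = -261250*I*√5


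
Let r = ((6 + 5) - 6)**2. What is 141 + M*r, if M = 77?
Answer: 2066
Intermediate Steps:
r = 25 (r = (11 - 6)**2 = 5**2 = 25)
141 + M*r = 141 + 77*25 = 141 + 1925 = 2066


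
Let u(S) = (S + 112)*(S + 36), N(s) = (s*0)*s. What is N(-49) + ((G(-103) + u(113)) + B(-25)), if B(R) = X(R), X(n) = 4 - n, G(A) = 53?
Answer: 33607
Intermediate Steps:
B(R) = 4 - R
N(s) = 0 (N(s) = 0*s = 0)
u(S) = (36 + S)*(112 + S) (u(S) = (112 + S)*(36 + S) = (36 + S)*(112 + S))
N(-49) + ((G(-103) + u(113)) + B(-25)) = 0 + ((53 + (4032 + 113² + 148*113)) + (4 - 1*(-25))) = 0 + ((53 + (4032 + 12769 + 16724)) + (4 + 25)) = 0 + ((53 + 33525) + 29) = 0 + (33578 + 29) = 0 + 33607 = 33607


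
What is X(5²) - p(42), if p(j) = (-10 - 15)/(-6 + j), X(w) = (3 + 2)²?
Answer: 925/36 ≈ 25.694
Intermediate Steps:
X(w) = 25 (X(w) = 5² = 25)
p(j) = -25/(-6 + j)
X(5²) - p(42) = 25 - (-25)/(-6 + 42) = 25 - (-25)/36 = 25 - 1*(-25/36) = 25 + 25/36 = 925/36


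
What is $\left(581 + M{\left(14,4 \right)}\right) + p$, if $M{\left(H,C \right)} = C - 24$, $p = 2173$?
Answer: $2734$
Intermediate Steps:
$M{\left(H,C \right)} = -24 + C$ ($M{\left(H,C \right)} = C - 24 = -24 + C$)
$\left(581 + M{\left(14,4 \right)}\right) + p = \left(581 + \left(-24 + 4\right)\right) + 2173 = \left(581 - 20\right) + 2173 = 561 + 2173 = 2734$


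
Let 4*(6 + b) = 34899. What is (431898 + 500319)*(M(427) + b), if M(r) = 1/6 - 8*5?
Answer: 32362534633/4 ≈ 8.0906e+9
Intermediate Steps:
b = 34875/4 (b = -6 + (¼)*34899 = -6 + 34899/4 = 34875/4 ≈ 8718.8)
M(r) = -239/6 (M(r) = ⅙ - 40 = -239/6)
(431898 + 500319)*(M(427) + b) = (431898 + 500319)*(-239/6 + 34875/4) = 932217*(104147/12) = 32362534633/4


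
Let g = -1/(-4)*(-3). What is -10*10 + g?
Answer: -403/4 ≈ -100.75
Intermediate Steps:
g = -¾ (g = -1*(-¼)*(-3) = (¼)*(-3) = -¾ ≈ -0.75000)
-10*10 + g = -10*10 - ¾ = -100 - ¾ = -403/4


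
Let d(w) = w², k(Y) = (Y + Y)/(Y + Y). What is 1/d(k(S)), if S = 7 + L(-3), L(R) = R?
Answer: 1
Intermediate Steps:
S = 4 (S = 7 - 3 = 4)
k(Y) = 1 (k(Y) = (2*Y)/((2*Y)) = (2*Y)*(1/(2*Y)) = 1)
1/d(k(S)) = 1/(1²) = 1/1 = 1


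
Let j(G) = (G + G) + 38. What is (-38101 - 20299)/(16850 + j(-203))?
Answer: -29200/8241 ≈ -3.5433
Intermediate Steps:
j(G) = 38 + 2*G (j(G) = 2*G + 38 = 38 + 2*G)
(-38101 - 20299)/(16850 + j(-203)) = (-38101 - 20299)/(16850 + (38 + 2*(-203))) = -58400/(16850 + (38 - 406)) = -58400/(16850 - 368) = -58400/16482 = -58400*1/16482 = -29200/8241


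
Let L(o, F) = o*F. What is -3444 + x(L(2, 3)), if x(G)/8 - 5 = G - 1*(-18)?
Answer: -3212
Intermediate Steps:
L(o, F) = F*o
x(G) = 184 + 8*G (x(G) = 40 + 8*(G - 1*(-18)) = 40 + 8*(G + 18) = 40 + 8*(18 + G) = 40 + (144 + 8*G) = 184 + 8*G)
-3444 + x(L(2, 3)) = -3444 + (184 + 8*(3*2)) = -3444 + (184 + 8*6) = -3444 + (184 + 48) = -3444 + 232 = -3212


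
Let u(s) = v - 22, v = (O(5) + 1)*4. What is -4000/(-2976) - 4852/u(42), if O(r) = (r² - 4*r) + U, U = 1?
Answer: -25027/31 ≈ -807.32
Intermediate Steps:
O(r) = 1 + r² - 4*r (O(r) = (r² - 4*r) + 1 = 1 + r² - 4*r)
v = 28 (v = ((1 + 5² - 4*5) + 1)*4 = ((1 + 25 - 20) + 1)*4 = (6 + 1)*4 = 7*4 = 28)
u(s) = 6 (u(s) = 28 - 22 = 6)
-4000/(-2976) - 4852/u(42) = -4000/(-2976) - 4852/6 = -4000*(-1/2976) - 4852*⅙ = 125/93 - 2426/3 = -25027/31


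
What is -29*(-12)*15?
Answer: 5220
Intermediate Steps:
-29*(-12)*15 = 348*15 = 5220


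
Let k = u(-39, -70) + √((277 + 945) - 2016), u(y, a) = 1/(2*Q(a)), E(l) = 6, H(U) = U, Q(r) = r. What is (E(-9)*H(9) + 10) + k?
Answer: 8959/140 + I*√794 ≈ 63.993 + 28.178*I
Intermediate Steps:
u(y, a) = 1/(2*a)
k = -1/140 + I*√794 (k = (½)/(-70) + √((277 + 945) - 2016) = (½)*(-1/70) + √(1222 - 2016) = -1/140 + √(-794) = -1/140 + I*√794 ≈ -0.0071429 + 28.178*I)
(E(-9)*H(9) + 10) + k = (6*9 + 10) + (-1/140 + I*√794) = (54 + 10) + (-1/140 + I*√794) = 64 + (-1/140 + I*√794) = 8959/140 + I*√794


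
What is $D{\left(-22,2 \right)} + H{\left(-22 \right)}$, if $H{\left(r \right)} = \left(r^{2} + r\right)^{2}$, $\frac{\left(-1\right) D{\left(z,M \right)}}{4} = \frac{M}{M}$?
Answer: $213440$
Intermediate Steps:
$D{\left(z,M \right)} = -4$ ($D{\left(z,M \right)} = - 4 \frac{M}{M} = \left(-4\right) 1 = -4$)
$H{\left(r \right)} = \left(r + r^{2}\right)^{2}$
$D{\left(-22,2 \right)} + H{\left(-22 \right)} = -4 + \left(-22\right)^{2} \left(1 - 22\right)^{2} = -4 + 484 \left(-21\right)^{2} = -4 + 484 \cdot 441 = -4 + 213444 = 213440$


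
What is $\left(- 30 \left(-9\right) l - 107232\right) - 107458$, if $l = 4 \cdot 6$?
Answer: $-208210$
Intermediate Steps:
$l = 24$
$\left(- 30 \left(-9\right) l - 107232\right) - 107458 = \left(- 30 \left(-9\right) 24 - 107232\right) - 107458 = \left(- \left(-270\right) 24 - 107232\right) - 107458 = \left(\left(-1\right) \left(-6480\right) - 107232\right) - 107458 = \left(6480 - 107232\right) - 107458 = -100752 - 107458 = -208210$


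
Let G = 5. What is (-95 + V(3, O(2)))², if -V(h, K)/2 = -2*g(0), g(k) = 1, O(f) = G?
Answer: 8281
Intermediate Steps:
O(f) = 5
V(h, K) = 4 (V(h, K) = -(-4) = -2*(-2) = 4)
(-95 + V(3, O(2)))² = (-95 + 4)² = (-91)² = 8281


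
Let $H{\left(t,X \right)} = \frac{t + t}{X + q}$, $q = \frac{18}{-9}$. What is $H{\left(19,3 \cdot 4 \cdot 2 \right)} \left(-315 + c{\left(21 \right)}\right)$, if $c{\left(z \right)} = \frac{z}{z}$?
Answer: $- \frac{5966}{11} \approx -542.36$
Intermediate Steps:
$c{\left(z \right)} = 1$
$q = -2$ ($q = 18 \left(- \frac{1}{9}\right) = -2$)
$H{\left(t,X \right)} = \frac{2 t}{-2 + X}$ ($H{\left(t,X \right)} = \frac{t + t}{X - 2} = \frac{2 t}{-2 + X}$)
$H{\left(19,3 \cdot 4 \cdot 2 \right)} \left(-315 + c{\left(21 \right)}\right) = 2 \cdot 19 \frac{1}{-2 + 3 \cdot 4 \cdot 2} \left(-315 + 1\right) = 2 \cdot 19 \frac{1}{-2 + 12 \cdot 2} \left(-314\right) = 2 \cdot 19 \frac{1}{-2 + 24} \left(-314\right) = 2 \cdot 19 \cdot \frac{1}{22} \left(-314\right) = \frac{19}{11} \left(-314\right) = - \frac{5966}{11}$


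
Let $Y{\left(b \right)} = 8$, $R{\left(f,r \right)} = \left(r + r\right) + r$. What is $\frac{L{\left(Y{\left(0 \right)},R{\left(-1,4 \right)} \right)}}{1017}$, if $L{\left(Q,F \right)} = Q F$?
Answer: $\frac{32}{339} \approx 0.094395$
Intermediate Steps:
$R{\left(f,r \right)} = 3 r$ ($R{\left(f,r \right)} = 2 r + r = 3 r$)
$L{\left(Q,F \right)} = F Q$
$\frac{L{\left(Y{\left(0 \right)},R{\left(-1,4 \right)} \right)}}{1017} = \frac{3 \cdot 4 \cdot 8}{1017} = 12 \cdot 8 \cdot \frac{1}{1017} = 96 \cdot \frac{1}{1017} = \frac{32}{339}$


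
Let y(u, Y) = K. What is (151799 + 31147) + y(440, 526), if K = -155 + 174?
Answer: 182965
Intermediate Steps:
K = 19
y(u, Y) = 19
(151799 + 31147) + y(440, 526) = (151799 + 31147) + 19 = 182946 + 19 = 182965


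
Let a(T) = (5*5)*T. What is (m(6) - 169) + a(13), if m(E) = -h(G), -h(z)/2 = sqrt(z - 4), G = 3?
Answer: 156 + 2*I ≈ 156.0 + 2.0*I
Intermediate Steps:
h(z) = -2*sqrt(-4 + z) (h(z) = -2*sqrt(z - 4) = -2*sqrt(-4 + z))
m(E) = 2*I (m(E) = -(-2)*sqrt(-4 + 3) = -(-2)*sqrt(-1) = -(-2)*I = 2*I)
a(T) = 25*T
(m(6) - 169) + a(13) = (2*I - 169) + 25*13 = (-169 + 2*I) + 325 = 156 + 2*I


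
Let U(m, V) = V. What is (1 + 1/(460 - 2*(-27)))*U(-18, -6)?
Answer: -1545/257 ≈ -6.0117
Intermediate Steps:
(1 + 1/(460 - 2*(-27)))*U(-18, -6) = (1 + 1/(460 - 2*(-27)))*(-6) = (1 + 1/(460 + 54))*(-6) = (1 + 1/514)*(-6) = (515/514)*(-6) = -1545/257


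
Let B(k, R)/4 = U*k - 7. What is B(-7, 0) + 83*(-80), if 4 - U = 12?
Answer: -6444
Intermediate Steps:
U = -8 (U = 4 - 1*12 = 4 - 12 = -8)
B(k, R) = -28 - 32*k (B(k, R) = 4*(-8*k - 7) = 4*(-7 - 8*k) = -28 - 32*k)
B(-7, 0) + 83*(-80) = (-28 - 32*(-7)) + 83*(-80) = (-28 + 224) - 6640 = 196 - 6640 = -6444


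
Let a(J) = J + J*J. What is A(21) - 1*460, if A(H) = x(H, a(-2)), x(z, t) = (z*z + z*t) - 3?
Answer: 20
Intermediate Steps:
a(J) = J + J²
x(z, t) = -3 + z² + t*z (x(z, t) = (z² + t*z) - 3 = -3 + z² + t*z)
A(H) = -3 + H² + 2*H (A(H) = -3 + H² + (-2*(1 - 2))*H = -3 + H² + (-2*(-1))*H = -3 + H² + 2*H)
A(21) - 1*460 = (-3 + 21² + 2*21) - 1*460 = (-3 + 441 + 42) - 460 = 480 - 460 = 20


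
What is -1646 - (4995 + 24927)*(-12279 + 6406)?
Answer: 175730260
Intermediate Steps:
-1646 - (4995 + 24927)*(-12279 + 6406) = -1646 - 29922*(-5873) = -1646 - 1*(-175731906) = -1646 + 175731906 = 175730260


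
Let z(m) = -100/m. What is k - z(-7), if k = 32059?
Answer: 224313/7 ≈ 32045.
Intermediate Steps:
k - z(-7) = 32059 - (-100)/(-7) = 32059 - (-100)*(-1)/7 = 32059 - 1*100/7 = 32059 - 100/7 = 224313/7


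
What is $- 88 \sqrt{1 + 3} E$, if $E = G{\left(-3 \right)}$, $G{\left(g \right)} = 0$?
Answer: $0$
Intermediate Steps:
$E = 0$
$- 88 \sqrt{1 + 3} E = - 88 \sqrt{1 + 3} \cdot 0 = - 88 \sqrt{4} \cdot 0 = \left(-88\right) 2 \cdot 0 = \left(-176\right) 0 = 0$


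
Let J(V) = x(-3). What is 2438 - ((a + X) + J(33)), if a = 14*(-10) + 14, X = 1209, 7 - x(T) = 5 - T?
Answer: 1356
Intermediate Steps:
x(T) = 2 + T (x(T) = 7 - (5 - T) = 7 + (-5 + T) = 2 + T)
J(V) = -1 (J(V) = 2 - 3 = -1)
a = -126 (a = -140 + 14 = -126)
2438 - ((a + X) + J(33)) = 2438 - ((-126 + 1209) - 1) = 2438 - (1083 - 1) = 2438 - 1*1082 = 2438 - 1082 = 1356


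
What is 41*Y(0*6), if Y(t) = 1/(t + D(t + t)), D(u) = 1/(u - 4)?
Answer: -164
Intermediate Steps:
D(u) = 1/(-4 + u)
Y(t) = 1/(t + 1/(-4 + 2*t)) (Y(t) = 1/(t + 1/(-4 + (t + t))) = 1/(t + 1/(-4 + 2*t)))
41*Y(0*6) = 41*(2*(-2 + 0*6)/(1 + 2*(0*6)*(-2 + 0*6))) = 41*(2*(-2 + 0)/(1 + 2*0*(-2 + 0))) = 41*(2*(-2)/(1 + 2*0*(-2))) = 41*(2*(-2)/(1 + 0)) = 41*(2*(-2)/1) = 41*(2*1*(-2)) = 41*(-4) = -164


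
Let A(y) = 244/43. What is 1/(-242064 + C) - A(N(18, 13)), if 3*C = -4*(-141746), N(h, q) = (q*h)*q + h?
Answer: -38846881/6845944 ≈ -5.6744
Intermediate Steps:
N(h, q) = h + h*q² (N(h, q) = (h*q)*q + h = h*q² + h = h + h*q²)
C = 566984/3 (C = (-4*(-141746))/3 = (⅓)*566984 = 566984/3 ≈ 1.8899e+5)
A(y) = 244/43 (A(y) = 244*(1/43) = 244/43)
1/(-242064 + C) - A(N(18, 13)) = 1/(-242064 + 566984/3) - 1*244/43 = 1/(-159208/3) - 244/43 = -3/159208 - 244/43 = -38846881/6845944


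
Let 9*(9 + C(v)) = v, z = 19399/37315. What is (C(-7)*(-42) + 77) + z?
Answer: 54650042/111945 ≈ 488.19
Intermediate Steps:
z = 19399/37315 (z = 19399*(1/37315) = 19399/37315 ≈ 0.51987)
C(v) = -9 + v/9
(C(-7)*(-42) + 77) + z = ((-9 + (1/9)*(-7))*(-42) + 77) + 19399/37315 = ((-9 - 7/9)*(-42) + 77) + 19399/37315 = (-88/9*(-42) + 77) + 19399/37315 = (1232/3 + 77) + 19399/37315 = 1463/3 + 19399/37315 = 54650042/111945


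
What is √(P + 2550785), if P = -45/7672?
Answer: 5*√1501381436282/3836 ≈ 1597.1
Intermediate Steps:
P = -45/7672 (P = (1/7672)*(-45) = -45/7672 ≈ -0.0058655)
√(P + 2550785) = √(-45/7672 + 2550785) = √(19569622475/7672) = 5*√1501381436282/3836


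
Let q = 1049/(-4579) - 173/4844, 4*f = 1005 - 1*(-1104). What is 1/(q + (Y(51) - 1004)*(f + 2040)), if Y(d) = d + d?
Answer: -128212/296895369765 ≈ -4.3184e-7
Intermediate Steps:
f = 2109/4 (f = (1005 - 1*(-1104))/4 = (1005 + 1104)/4 = (¼)*2109 = 2109/4 ≈ 527.25)
Y(d) = 2*d
q = -33951/128212 (q = 1049*(-1/4579) - 173*1/4844 = -1049/4579 - 1/28 = -33951/128212 ≈ -0.26480)
1/(q + (Y(51) - 1004)*(f + 2040)) = 1/(-33951/128212 + (2*51 - 1004)*(2109/4 + 2040)) = 1/(-33951/128212 + (102 - 1004)*(10269/4)) = 1/(-33951/128212 - 902*10269/4) = 1/(-33951/128212 - 4631319/2) = 1/(-296895369765/128212) = -128212/296895369765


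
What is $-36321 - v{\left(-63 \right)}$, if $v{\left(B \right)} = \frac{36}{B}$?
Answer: $- \frac{254243}{7} \approx -36320.0$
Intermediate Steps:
$-36321 - v{\left(-63 \right)} = -36321 - \frac{36}{-63} = -36321 - 36 \left(- \frac{1}{63}\right) = -36321 - - \frac{4}{7} = -36321 + \frac{4}{7} = - \frac{254243}{7}$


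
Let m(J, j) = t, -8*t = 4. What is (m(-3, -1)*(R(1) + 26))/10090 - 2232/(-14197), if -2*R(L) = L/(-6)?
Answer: 536057459/3437945520 ≈ 0.15592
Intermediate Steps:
t = -½ (t = -⅛*4 = -½ ≈ -0.50000)
m(J, j) = -½
R(L) = L/12 (R(L) = -L/(2*(-6)) = -L*(-1)/(2*6) = -(-1)*L/12 = L/12)
(m(-3, -1)*(R(1) + 26))/10090 - 2232/(-14197) = -((1/12)*1 + 26)/2/10090 - 2232/(-14197) = -(1/12 + 26)/2*(1/10090) - 2232*(-1/14197) = -½*313/12*(1/10090) + 2232/14197 = -313/24*1/10090 + 2232/14197 = -313/242160 + 2232/14197 = 536057459/3437945520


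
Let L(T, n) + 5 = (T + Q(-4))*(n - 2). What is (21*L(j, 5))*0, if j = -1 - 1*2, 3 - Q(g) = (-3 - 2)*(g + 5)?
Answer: 0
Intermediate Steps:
Q(g) = 28 + 5*g (Q(g) = 3 - (-3 - 2)*(g + 5) = 3 - (-5)*(5 + g) = 3 - (-25 - 5*g) = 3 + (25 + 5*g) = 28 + 5*g)
j = -3 (j = -1 - 2 = -3)
L(T, n) = -5 + (-2 + n)*(8 + T) (L(T, n) = -5 + (T + (28 + 5*(-4)))*(n - 2) = -5 + (T + (28 - 20))*(-2 + n) = -5 + (T + 8)*(-2 + n) = -5 + (8 + T)*(-2 + n) = -5 + (-2 + n)*(8 + T))
(21*L(j, 5))*0 = (21*(-21 - 2*(-3) + 8*5 - 3*5))*0 = (21*(-21 + 6 + 40 - 15))*0 = (21*10)*0 = 210*0 = 0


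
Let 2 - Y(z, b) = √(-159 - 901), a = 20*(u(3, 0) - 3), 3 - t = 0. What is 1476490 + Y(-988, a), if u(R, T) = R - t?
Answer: 1476492 - 2*I*√265 ≈ 1.4765e+6 - 32.558*I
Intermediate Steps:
t = 3 (t = 3 - 1*0 = 3 + 0 = 3)
u(R, T) = -3 + R (u(R, T) = R - 1*3 = R - 3 = -3 + R)
a = -60 (a = 20*((-3 + 3) - 3) = 20*(0 - 3) = 20*(-3) = -60)
Y(z, b) = 2 - 2*I*√265 (Y(z, b) = 2 - √(-159 - 901) = 2 - √(-1060) = 2 - 2*I*√265)
1476490 + Y(-988, a) = 1476490 + (2 - 2*I*√265) = 1476492 - 2*I*√265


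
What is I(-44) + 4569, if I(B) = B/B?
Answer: 4570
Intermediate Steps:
I(B) = 1
I(-44) + 4569 = 1 + 4569 = 4570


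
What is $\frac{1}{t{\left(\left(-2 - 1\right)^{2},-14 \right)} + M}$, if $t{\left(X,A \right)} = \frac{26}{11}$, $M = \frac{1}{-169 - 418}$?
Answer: $\frac{6457}{15251} \approx 0.42338$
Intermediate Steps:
$M = - \frac{1}{587}$ ($M = \frac{1}{-587} = - \frac{1}{587} \approx -0.0017036$)
$t{\left(X,A \right)} = \frac{26}{11}$ ($t{\left(X,A \right)} = 26 \cdot \frac{1}{11} = \frac{26}{11}$)
$\frac{1}{t{\left(\left(-2 - 1\right)^{2},-14 \right)} + M} = \frac{1}{\frac{26}{11} - \frac{1}{587}} = \frac{1}{\frac{15251}{6457}} = \frac{6457}{15251}$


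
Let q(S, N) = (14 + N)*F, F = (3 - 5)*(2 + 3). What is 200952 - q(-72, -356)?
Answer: 197532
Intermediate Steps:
F = -10 (F = -2*5 = -10)
q(S, N) = -140 - 10*N (q(S, N) = (14 + N)*(-10) = -140 - 10*N)
200952 - q(-72, -356) = 200952 - (-140 - 10*(-356)) = 200952 - (-140 + 3560) = 200952 - 1*3420 = 200952 - 3420 = 197532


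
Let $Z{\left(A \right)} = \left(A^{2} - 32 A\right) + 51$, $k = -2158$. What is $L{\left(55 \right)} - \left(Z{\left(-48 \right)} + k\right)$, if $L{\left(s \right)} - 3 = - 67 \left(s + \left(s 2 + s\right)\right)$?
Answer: $-16470$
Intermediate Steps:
$Z{\left(A \right)} = 51 + A^{2} - 32 A$
$L{\left(s \right)} = 3 - 268 s$ ($L{\left(s \right)} = 3 - 67 \left(s + \left(s 2 + s\right)\right) = 3 - 67 \left(s + \left(2 s + s\right)\right) = 3 - 67 \left(s + 3 s\right) = 3 - 67 \cdot 4 s = 3 - 268 s$)
$L{\left(55 \right)} - \left(Z{\left(-48 \right)} + k\right) = \left(3 - 14740\right) - \left(\left(51 + \left(-48\right)^{2} - -1536\right) - 2158\right) = \left(3 - 14740\right) - \left(\left(51 + 2304 + 1536\right) - 2158\right) = -14737 - \left(3891 - 2158\right) = -14737 - 1733 = -16470$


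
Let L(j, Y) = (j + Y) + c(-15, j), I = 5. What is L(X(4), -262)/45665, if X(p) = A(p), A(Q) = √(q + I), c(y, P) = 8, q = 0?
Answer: -254/45665 + √5/45665 ≈ -0.0055133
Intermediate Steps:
A(Q) = √5 (A(Q) = √(0 + 5) = √5)
X(p) = √5
L(j, Y) = 8 + Y + j (L(j, Y) = (j + Y) + 8 = (Y + j) + 8 = 8 + Y + j)
L(X(4), -262)/45665 = (8 - 262 + √5)/45665 = (-254 + √5)*(1/45665) = -254/45665 + √5/45665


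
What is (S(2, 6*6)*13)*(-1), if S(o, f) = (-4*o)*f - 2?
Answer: 3770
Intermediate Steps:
S(o, f) = -2 - 4*f*o (S(o, f) = -4*f*o - 2 = -2 - 4*f*o)
(S(2, 6*6)*13)*(-1) = ((-2 - 4*6*6*2)*13)*(-1) = ((-2 - 4*36*2)*13)*(-1) = ((-2 - 288)*13)*(-1) = -290*13*(-1) = -3770*(-1) = 3770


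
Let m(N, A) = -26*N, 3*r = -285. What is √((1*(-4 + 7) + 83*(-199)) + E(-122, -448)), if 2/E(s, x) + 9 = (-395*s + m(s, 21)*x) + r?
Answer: 3*I*√864712775008015/686485 ≈ 128.51*I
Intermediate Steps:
r = -95 (r = (⅓)*(-285) = -95)
E(s, x) = 2/(-104 - 395*s - 26*s*x) (E(s, x) = 2/(-9 + ((-395*s + (-26*s)*x) - 95)) = 2/(-9 + ((-395*s - 26*s*x) - 95)) = 2/(-9 + (-95 - 395*s - 26*s*x)) = 2/(-104 - 395*s - 26*s*x))
√((1*(-4 + 7) + 83*(-199)) + E(-122, -448)) = √((1*(-4 + 7) + 83*(-199)) - 2/(104 + 395*(-122) + 26*(-122)*(-448))) = √((1*3 - 16517) - 2/(104 - 48190 + 1421056)) = √((3 - 16517) - 2/1372970) = √(-16514 - 2*1/1372970) = √(-16514 - 1/686485) = √(-11336613291/686485) = 3*I*√864712775008015/686485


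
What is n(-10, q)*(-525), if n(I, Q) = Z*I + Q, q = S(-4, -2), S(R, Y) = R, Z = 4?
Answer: 23100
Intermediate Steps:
q = -4
n(I, Q) = Q + 4*I (n(I, Q) = 4*I + Q = Q + 4*I)
n(-10, q)*(-525) = (-4 + 4*(-10))*(-525) = (-4 - 40)*(-525) = -44*(-525) = 23100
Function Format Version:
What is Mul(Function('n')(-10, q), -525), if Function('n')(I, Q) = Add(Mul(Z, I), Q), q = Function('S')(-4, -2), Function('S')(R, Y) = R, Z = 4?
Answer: 23100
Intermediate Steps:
q = -4
Function('n')(I, Q) = Add(Q, Mul(4, I)) (Function('n')(I, Q) = Add(Mul(4, I), Q) = Add(Q, Mul(4, I)))
Mul(Function('n')(-10, q), -525) = Mul(Add(-4, Mul(4, -10)), -525) = Mul(Add(-4, -40), -525) = Mul(-44, -525) = 23100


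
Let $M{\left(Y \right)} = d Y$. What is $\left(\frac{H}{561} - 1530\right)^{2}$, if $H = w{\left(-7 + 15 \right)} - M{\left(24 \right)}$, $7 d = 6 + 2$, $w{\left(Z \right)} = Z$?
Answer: $\frac{124918419844}{53361} \approx 2.341 \cdot 10^{6}$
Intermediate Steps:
$d = \frac{8}{7}$ ($d = \frac{6 + 2}{7} = \frac{1}{7} \cdot 8 = \frac{8}{7} \approx 1.1429$)
$M{\left(Y \right)} = \frac{8 Y}{7}$
$H = - \frac{136}{7}$ ($H = \left(-7 + 15\right) - \frac{8}{7} \cdot 24 = 8 - \frac{192}{7} = - \frac{136}{7} \approx -19.429$)
$\left(\frac{H}{561} - 1530\right)^{2} = \left(- \frac{136}{7 \cdot 561} - 1530\right)^{2} = \left(\left(- \frac{136}{7}\right) \frac{1}{561} - 1530\right)^{2} = \left(- \frac{8}{231} - 1530\right)^{2} = \left(- \frac{353438}{231}\right)^{2} = \frac{124918419844}{53361}$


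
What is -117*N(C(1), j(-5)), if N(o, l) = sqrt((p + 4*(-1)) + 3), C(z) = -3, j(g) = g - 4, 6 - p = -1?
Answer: -117*sqrt(6) ≈ -286.59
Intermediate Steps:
p = 7 (p = 6 - 1*(-1) = 6 + 1 = 7)
j(g) = -4 + g
N(o, l) = sqrt(6) (N(o, l) = sqrt((7 + 4*(-1)) + 3) = sqrt((7 - 4) + 3) = sqrt(3 + 3) = sqrt(6))
-117*N(C(1), j(-5)) = -117*sqrt(6)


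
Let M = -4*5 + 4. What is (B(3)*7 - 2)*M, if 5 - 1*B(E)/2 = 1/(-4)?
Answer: -1144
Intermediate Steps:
M = -16 (M = -20 + 4 = -16)
B(E) = 21/2 (B(E) = 10 - 2/(-4) = 10 - 2*(-1)/4 = 10 - 2*(-1/4) = 10 + 1/2 = 21/2)
(B(3)*7 - 2)*M = ((21/2)*7 - 2)*(-16) = (147/2 - 2)*(-16) = (143/2)*(-16) = -1144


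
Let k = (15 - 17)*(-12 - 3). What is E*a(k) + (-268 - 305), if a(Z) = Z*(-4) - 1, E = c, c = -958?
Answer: 115345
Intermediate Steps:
k = 30 (k = -2*(-15) = 30)
E = -958
a(Z) = -1 - 4*Z (a(Z) = -4*Z - 1 = -1 - 4*Z)
E*a(k) + (-268 - 305) = -958*(-1 - 4*30) + (-268 - 305) = -958*(-1 - 120) - 573 = -958*(-121) - 573 = 115918 - 573 = 115345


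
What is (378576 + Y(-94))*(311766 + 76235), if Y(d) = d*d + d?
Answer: 150279771318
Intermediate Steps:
Y(d) = d + d**2 (Y(d) = d**2 + d = d + d**2)
(378576 + Y(-94))*(311766 + 76235) = (378576 - 94*(1 - 94))*(311766 + 76235) = (378576 - 94*(-93))*388001 = (378576 + 8742)*388001 = 387318*388001 = 150279771318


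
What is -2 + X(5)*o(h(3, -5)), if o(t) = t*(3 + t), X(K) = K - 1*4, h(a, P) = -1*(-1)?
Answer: 2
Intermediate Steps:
h(a, P) = 1
X(K) = -4 + K (X(K) = K - 4 = -4 + K)
-2 + X(5)*o(h(3, -5)) = -2 + (-4 + 5)*(1*(3 + 1)) = -2 + 1*(1*4) = -2 + 1*4 = -2 + 4 = 2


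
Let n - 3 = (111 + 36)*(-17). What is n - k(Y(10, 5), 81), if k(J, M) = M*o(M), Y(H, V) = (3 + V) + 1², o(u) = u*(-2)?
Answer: 10626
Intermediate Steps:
o(u) = -2*u
n = -2496 (n = 3 + (111 + 36)*(-17) = 3 + 147*(-17) = 3 - 2499 = -2496)
Y(H, V) = 4 + V (Y(H, V) = (3 + V) + 1 = 4 + V)
k(J, M) = -2*M² (k(J, M) = M*(-2*M) = -2*M²)
n - k(Y(10, 5), 81) = -2496 - (-2)*81² = -2496 - (-2)*6561 = -2496 - 1*(-13122) = -2496 + 13122 = 10626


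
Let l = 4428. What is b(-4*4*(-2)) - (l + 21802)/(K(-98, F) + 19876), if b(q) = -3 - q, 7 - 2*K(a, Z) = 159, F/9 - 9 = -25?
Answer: -71923/1980 ≈ -36.325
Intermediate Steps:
F = -144 (F = 81 + 9*(-25) = 81 - 225 = -144)
K(a, Z) = -76 (K(a, Z) = 7/2 - ½*159 = 7/2 - 159/2 = -76)
b(-4*4*(-2)) - (l + 21802)/(K(-98, F) + 19876) = (-3 - (-4*4)*(-2)) - (4428 + 21802)/(-76 + 19876) = (-3 - (-16)*(-2)) - 26230/19800 = (-3 - 1*32) - 26230/19800 = (-3 - 32) - 1*2623/1980 = -35 - 2623/1980 = -71923/1980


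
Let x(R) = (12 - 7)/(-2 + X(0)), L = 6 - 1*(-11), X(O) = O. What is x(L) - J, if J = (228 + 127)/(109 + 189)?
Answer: -550/149 ≈ -3.6913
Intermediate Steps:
L = 17 (L = 6 + 11 = 17)
x(R) = -5/2 (x(R) = (12 - 7)/(-2 + 0) = 5/(-2) = 5*(-½) = -5/2)
J = 355/298 ≈ 1.1913
x(L) - J = -5/2 - 1*355/298 = -5/2 - 355/298 = -550/149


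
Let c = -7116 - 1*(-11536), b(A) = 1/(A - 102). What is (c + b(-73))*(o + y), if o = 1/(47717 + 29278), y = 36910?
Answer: 732731851487683/4491375 ≈ 1.6314e+8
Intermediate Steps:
b(A) = 1/(-102 + A)
c = 4420 (c = -7116 + 11536 = 4420)
o = 1/76995 ≈ 1.2988e-5
(c + b(-73))*(o + y) = (4420 + 1/(-102 - 73))*(1/76995 + 36910) = (4420 + 1/(-175))*(2841885451/76995) = (4420 - 1/175)*(2841885451/76995) = (773499/175)*(2841885451/76995) = 732731851487683/4491375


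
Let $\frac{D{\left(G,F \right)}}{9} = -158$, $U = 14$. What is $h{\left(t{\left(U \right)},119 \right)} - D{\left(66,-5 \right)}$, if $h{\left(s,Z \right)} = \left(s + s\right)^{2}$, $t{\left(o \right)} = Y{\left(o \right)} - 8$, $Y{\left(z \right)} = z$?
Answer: $1566$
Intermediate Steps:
$D{\left(G,F \right)} = -1422$ ($D{\left(G,F \right)} = 9 \left(-158\right) = -1422$)
$t{\left(o \right)} = -8 + o$ ($t{\left(o \right)} = o - 8 = -8 + o$)
$h{\left(s,Z \right)} = 4 s^{2}$ ($h{\left(s,Z \right)} = \left(2 s\right)^{2} = 4 s^{2}$)
$h{\left(t{\left(U \right)},119 \right)} - D{\left(66,-5 \right)} = 4 \left(-8 + 14\right)^{2} - -1422 = 4 \cdot 6^{2} + 1422 = 4 \cdot 36 + 1422 = 144 + 1422 = 1566$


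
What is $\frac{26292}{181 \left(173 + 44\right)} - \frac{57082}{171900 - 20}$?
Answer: $\frac{162647089}{482209340} \approx 0.3373$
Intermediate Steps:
$\frac{26292}{181 \left(173 + 44\right)} - \frac{57082}{171900 - 20} = \frac{26292}{181 \cdot 217} - \frac{57082}{171880} = \frac{26292}{39277} - \frac{28541}{85940} = 26292 \cdot \frac{1}{39277} - \frac{28541}{85940} = \frac{3756}{5611} - \frac{28541}{85940} = \frac{162647089}{482209340}$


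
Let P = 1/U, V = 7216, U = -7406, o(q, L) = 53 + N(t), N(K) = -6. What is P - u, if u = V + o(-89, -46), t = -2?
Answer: -53789779/7406 ≈ -7263.0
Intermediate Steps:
o(q, L) = 47 (o(q, L) = 53 - 6 = 47)
u = 7263 (u = 7216 + 47 = 7263)
P = -1/7406 (P = 1/(-7406) = -1/7406 ≈ -0.00013503)
P - u = -1/7406 - 1*7263 = -1/7406 - 7263 = -53789779/7406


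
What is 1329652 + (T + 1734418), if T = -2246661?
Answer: 817409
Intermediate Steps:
1329652 + (T + 1734418) = 1329652 + (-2246661 + 1734418) = 1329652 - 512243 = 817409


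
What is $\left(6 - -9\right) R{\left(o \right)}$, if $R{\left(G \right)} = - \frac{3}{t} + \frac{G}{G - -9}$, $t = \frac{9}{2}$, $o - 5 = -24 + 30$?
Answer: $- \frac{7}{4} \approx -1.75$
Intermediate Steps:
$o = 11$ ($o = 5 + \left(-24 + 30\right) = 5 + 6 = 11$)
$t = \frac{9}{2}$ ($t = 9 \cdot \frac{1}{2} = \frac{9}{2} \approx 4.5$)
$R{\left(G \right)} = - \frac{2}{3} + \frac{G}{9 + G}$ ($R{\left(G \right)} = - \frac{3}{\frac{9}{2}} + \frac{G}{G - -9} = \left(-3\right) \frac{2}{9} + \frac{G}{G + 9} = - \frac{2}{3} + \frac{G}{9 + G}$)
$\left(6 - -9\right) R{\left(o \right)} = \left(6 - -9\right) \frac{-18 + 11}{3 \left(9 + 11\right)} = \left(6 + 9\right) \frac{1}{3} \cdot \frac{1}{20} \left(-7\right) = 15 \cdot \frac{1}{3} \cdot \frac{1}{20} \left(-7\right) = 15 \left(- \frac{7}{60}\right) = - \frac{7}{4}$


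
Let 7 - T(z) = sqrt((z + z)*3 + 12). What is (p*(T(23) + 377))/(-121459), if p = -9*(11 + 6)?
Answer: 58752/121459 - 765*sqrt(6)/121459 ≈ 0.46829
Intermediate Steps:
p = -153 (p = -9*17 = -153)
T(z) = 7 - sqrt(12 + 6*z) (T(z) = 7 - sqrt((z + z)*3 + 12) = 7 - sqrt((2*z)*3 + 12) = 7 - sqrt(6*z + 12) = 7 - sqrt(12 + 6*z))
(p*(T(23) + 377))/(-121459) = -153*((7 - sqrt(12 + 6*23)) + 377)/(-121459) = -153*((7 - sqrt(12 + 138)) + 377)*(-1/121459) = -153*((7 - sqrt(150)) + 377)*(-1/121459) = -153*((7 - 5*sqrt(6)) + 377)*(-1/121459) = -153*(384 - 5*sqrt(6))*(-1/121459) = (-58752 + 765*sqrt(6))*(-1/121459) = 58752/121459 - 765*sqrt(6)/121459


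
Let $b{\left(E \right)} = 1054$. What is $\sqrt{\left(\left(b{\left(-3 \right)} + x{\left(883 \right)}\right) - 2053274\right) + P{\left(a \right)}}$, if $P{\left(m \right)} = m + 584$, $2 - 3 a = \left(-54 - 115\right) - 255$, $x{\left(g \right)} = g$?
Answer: $i \sqrt{2050611} \approx 1432.0 i$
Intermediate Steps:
$a = 142$ ($a = \frac{2}{3} - \frac{\left(-54 - 115\right) - 255}{3} = \frac{2}{3} - \frac{-169 - 255}{3} = \frac{2}{3} - - \frac{424}{3} = \frac{2}{3} + \frac{424}{3} = 142$)
$P{\left(m \right)} = 584 + m$
$\sqrt{\left(\left(b{\left(-3 \right)} + x{\left(883 \right)}\right) - 2053274\right) + P{\left(a \right)}} = \sqrt{\left(\left(1054 + 883\right) - 2053274\right) + \left(584 + 142\right)} = \sqrt{\left(1937 - 2053274\right) + 726} = \sqrt{-2051337 + 726} = \sqrt{-2050611} = i \sqrt{2050611}$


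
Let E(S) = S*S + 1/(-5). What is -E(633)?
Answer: -2003444/5 ≈ -4.0069e+5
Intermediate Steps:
E(S) = -1/5 + S**2 (E(S) = S**2 - 1/5 = -1/5 + S**2)
-E(633) = -(-1/5 + 633**2) = -(-1/5 + 400689) = -1*2003444/5 = -2003444/5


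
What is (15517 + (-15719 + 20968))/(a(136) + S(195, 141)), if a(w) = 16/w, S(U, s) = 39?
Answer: 353022/665 ≈ 530.86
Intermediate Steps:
(15517 + (-15719 + 20968))/(a(136) + S(195, 141)) = (15517 + (-15719 + 20968))/(16/136 + 39) = (15517 + 5249)/(16*(1/136) + 39) = 20766/(2/17 + 39) = 20766/(665/17) = 20766*(17/665) = 353022/665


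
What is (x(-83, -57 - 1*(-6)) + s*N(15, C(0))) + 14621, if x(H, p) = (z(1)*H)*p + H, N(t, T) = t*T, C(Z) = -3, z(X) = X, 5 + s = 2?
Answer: 18906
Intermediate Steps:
s = -3 (s = -5 + 2 = -3)
N(t, T) = T*t
x(H, p) = H + H*p (x(H, p) = (1*H)*p + H = H*p + H = H + H*p)
(x(-83, -57 - 1*(-6)) + s*N(15, C(0))) + 14621 = (-83*(1 + (-57 - 1*(-6))) - (-9)*15) + 14621 = (-83*(1 + (-57 + 6)) - 3*(-45)) + 14621 = (-83*(1 - 51) + 135) + 14621 = (-83*(-50) + 135) + 14621 = (4150 + 135) + 14621 = 4285 + 14621 = 18906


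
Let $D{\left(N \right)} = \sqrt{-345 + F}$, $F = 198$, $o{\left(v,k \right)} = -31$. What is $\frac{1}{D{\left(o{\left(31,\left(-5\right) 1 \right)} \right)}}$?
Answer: $- \frac{i \sqrt{3}}{21} \approx - 0.082479 i$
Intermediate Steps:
$D{\left(N \right)} = 7 i \sqrt{3}$ ($D{\left(N \right)} = \sqrt{-345 + 198} = \sqrt{-147} = 7 i \sqrt{3}$)
$\frac{1}{D{\left(o{\left(31,\left(-5\right) 1 \right)} \right)}} = \frac{1}{7 i \sqrt{3}} = - \frac{i \sqrt{3}}{21}$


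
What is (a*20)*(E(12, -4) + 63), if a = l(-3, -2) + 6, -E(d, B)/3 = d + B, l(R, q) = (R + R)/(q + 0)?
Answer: 7020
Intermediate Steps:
l(R, q) = 2*R/q (l(R, q) = (2*R)/q = 2*R/q)
E(d, B) = -3*B - 3*d (E(d, B) = -3*(d + B) = -3*(B + d) = -3*B - 3*d)
a = 9 (a = 2*(-3)/(-2) + 6 = 2*(-3)*(-½) + 6 = 3 + 6 = 9)
(a*20)*(E(12, -4) + 63) = (9*20)*((-3*(-4) - 3*12) + 63) = 180*((12 - 36) + 63) = 180*(-24 + 63) = 180*39 = 7020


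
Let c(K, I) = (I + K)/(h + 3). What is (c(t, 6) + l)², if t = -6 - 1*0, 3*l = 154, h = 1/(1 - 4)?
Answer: 23716/9 ≈ 2635.1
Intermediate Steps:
h = -⅓ (h = 1/(-3) = -⅓ ≈ -0.33333)
l = 154/3 (l = (⅓)*154 = 154/3 ≈ 51.333)
t = -6 (t = -6 + 0 = -6)
c(K, I) = 3*I/8 + 3*K/8 (c(K, I) = (I + K)/(-⅓ + 3) = (I + K)/(8/3) = (I + K)*(3/8) = 3*I/8 + 3*K/8)
(c(t, 6) + l)² = (((3/8)*6 + (3/8)*(-6)) + 154/3)² = ((9/4 - 9/4) + 154/3)² = (0 + 154/3)² = (154/3)² = 23716/9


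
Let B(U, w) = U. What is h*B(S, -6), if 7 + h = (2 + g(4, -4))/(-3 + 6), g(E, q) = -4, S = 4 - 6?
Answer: 46/3 ≈ 15.333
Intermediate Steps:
S = -2
h = -23/3 (h = -7 + (2 - 4)/(-3 + 6) = -7 - 2/3 = -7 - 2*⅓ = -7 - ⅔ = -23/3 ≈ -7.6667)
h*B(S, -6) = -23/3*(-2) = 46/3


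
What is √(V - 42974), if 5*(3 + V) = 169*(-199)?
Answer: 2*I*√310645/5 ≈ 222.94*I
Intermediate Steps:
V = -33646/5 (V = -3 + (169*(-199))/5 = -3 + (⅕)*(-33631) = -3 - 33631/5 = -33646/5 ≈ -6729.2)
√(V - 42974) = √(-33646/5 - 42974) = √(-248516/5) = 2*I*√310645/5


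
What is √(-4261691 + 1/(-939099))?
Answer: I*√3758414834094874590/939099 ≈ 2064.4*I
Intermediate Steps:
√(-4261691 + 1/(-939099)) = √(-4261691 - 1/939099) = √(-4002149756410/939099) = I*√3758414834094874590/939099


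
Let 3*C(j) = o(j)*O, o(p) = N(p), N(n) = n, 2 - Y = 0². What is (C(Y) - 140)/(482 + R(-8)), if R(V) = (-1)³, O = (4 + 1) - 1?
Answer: -412/1443 ≈ -0.28552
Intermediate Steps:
Y = 2 (Y = 2 - 1*0² = 2 - 1*0 = 2 + 0 = 2)
o(p) = p
O = 4 (O = 5 - 1 = 4)
R(V) = -1
C(j) = 4*j/3 (C(j) = (j*4)/3 = (4*j)/3 = 4*j/3)
(C(Y) - 140)/(482 + R(-8)) = ((4/3)*2 - 140)/(482 - 1) = (8/3 - 140)/481 = -412/3*1/481 = -412/1443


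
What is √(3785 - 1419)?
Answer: 13*√14 ≈ 48.642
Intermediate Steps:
√(3785 - 1419) = √2366 = 13*√14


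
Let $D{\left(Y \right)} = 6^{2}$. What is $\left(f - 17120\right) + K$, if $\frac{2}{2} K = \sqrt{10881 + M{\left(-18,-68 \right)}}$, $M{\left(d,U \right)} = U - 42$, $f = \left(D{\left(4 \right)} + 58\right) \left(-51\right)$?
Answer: $-21914 + \sqrt{10771} \approx -21810.0$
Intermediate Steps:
$D{\left(Y \right)} = 36$
$f = -4794$ ($f = \left(36 + 58\right) \left(-51\right) = 94 \left(-51\right) = -4794$)
$M{\left(d,U \right)} = -42 + U$
$K = \sqrt{10771}$ ($K = \sqrt{10881 - 110} = \sqrt{10771} \approx 103.78$)
$\left(f - 17120\right) + K = \left(-4794 - 17120\right) + \sqrt{10771} = -21914 + \sqrt{10771}$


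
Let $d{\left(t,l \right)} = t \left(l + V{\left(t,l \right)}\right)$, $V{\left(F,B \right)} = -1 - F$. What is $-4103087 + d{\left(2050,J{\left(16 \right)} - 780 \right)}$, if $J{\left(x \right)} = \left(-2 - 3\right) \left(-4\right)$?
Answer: $-9865637$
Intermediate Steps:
$J{\left(x \right)} = 20$ ($J{\left(x \right)} = \left(-5\right) \left(-4\right) = 20$)
$d{\left(t,l \right)} = t \left(-1 + l - t\right)$ ($d{\left(t,l \right)} = t \left(l - \left(1 + t\right)\right) = t \left(-1 + l - t\right)$)
$-4103087 + d{\left(2050,J{\left(16 \right)} - 780 \right)} = -4103087 + 2050 \left(-1 + \left(20 - 780\right) - 2050\right) = -4103087 + 2050 \left(-1 - 760 - 2050\right) = -4103087 + 2050 \left(-2811\right) = -4103087 - 5762550 = -9865637$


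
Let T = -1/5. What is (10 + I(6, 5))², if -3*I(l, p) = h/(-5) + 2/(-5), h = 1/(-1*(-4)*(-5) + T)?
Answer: 235530409/2295225 ≈ 102.62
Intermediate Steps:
T = -⅕ (T = -1*⅕ = -⅕ ≈ -0.20000)
h = -5/101 (h = 1/(-1*(-4)*(-5) - ⅕) = 1/(4*(-5) - ⅕) = 1/(-20 - ⅕) = 1/(-101/5) = -5/101 ≈ -0.049505)
I(l, p) = 197/1515 (I(l, p) = -(-5/101/(-5) + 2/(-5))/3 = -(-5/101*(-⅕) + 2*(-⅕))/3 = -(1/101 - ⅖)/3 = -⅓*(-197/505) = 197/1515)
(10 + I(6, 5))² = (10 + 197/1515)² = (15347/1515)² = 235530409/2295225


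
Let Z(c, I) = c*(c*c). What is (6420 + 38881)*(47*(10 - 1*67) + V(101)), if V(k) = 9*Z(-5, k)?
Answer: -172325004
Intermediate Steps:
Z(c, I) = c³ (Z(c, I) = c*c² = c³)
V(k) = -1125 (V(k) = 9*(-5)³ = 9*(-125) = -1125)
(6420 + 38881)*(47*(10 - 1*67) + V(101)) = (6420 + 38881)*(47*(10 - 1*67) - 1125) = 45301*(47*(10 - 67) - 1125) = 45301*(47*(-57) - 1125) = 45301*(-2679 - 1125) = 45301*(-3804) = -172325004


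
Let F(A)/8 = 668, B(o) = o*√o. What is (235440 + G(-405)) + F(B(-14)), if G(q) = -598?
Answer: 240186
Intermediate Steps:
B(o) = o^(3/2)
F(A) = 5344 (F(A) = 8*668 = 5344)
(235440 + G(-405)) + F(B(-14)) = (235440 - 598) + 5344 = 234842 + 5344 = 240186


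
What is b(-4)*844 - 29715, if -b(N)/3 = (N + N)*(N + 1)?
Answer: -90483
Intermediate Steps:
b(N) = -6*N*(1 + N) (b(N) = -3*(N + N)*(N + 1) = -3*2*N*(1 + N) = -6*N*(1 + N))
b(-4)*844 - 29715 = -6*(-4)*(1 - 4)*844 - 29715 = -6*(-4)*(-3)*844 - 29715 = -72*844 - 29715 = -60768 - 29715 = -90483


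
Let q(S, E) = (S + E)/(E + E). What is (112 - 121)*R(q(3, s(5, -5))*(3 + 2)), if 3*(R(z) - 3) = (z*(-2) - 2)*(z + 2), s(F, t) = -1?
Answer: 45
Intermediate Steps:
q(S, E) = (E + S)/(2*E) (q(S, E) = (E + S)/((2*E)) = (E + S)*(1/(2*E)) = (E + S)/(2*E))
R(z) = 3 + (-2 - 2*z)*(2 + z)/3 (R(z) = 3 + ((z*(-2) - 2)*(z + 2))/3 = 3 + ((-2*z - 2)*(2 + z))/3 = 3 + ((-2 - 2*z)*(2 + z))/3 = 3 + (-2 - 2*z)*(2 + z)/3)
(112 - 121)*R(q(3, s(5, -5))*(3 + 2)) = (112 - 121)*(5/3 - 2*(½)*(-1 + 3)/(-1)*(3 + 2) - 2*(-1 + 3)²*(3 + 2)²/4/3) = -9*(5/3 - 2*(½)*(-1)*2*5 - 2*(((½)*(-1)*2)*5)²/3) = -9*(5/3 - (-2)*5 - 2*(-1*5)²/3) = -9*(5/3 - 2*(-5) - ⅔*(-5)²) = -9*(5/3 + 10 - ⅔*25) = -9*(5/3 + 10 - 50/3) = -9*(-5) = 45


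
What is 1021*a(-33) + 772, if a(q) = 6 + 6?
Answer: 13024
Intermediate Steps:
a(q) = 12
1021*a(-33) + 772 = 1021*12 + 772 = 12252 + 772 = 13024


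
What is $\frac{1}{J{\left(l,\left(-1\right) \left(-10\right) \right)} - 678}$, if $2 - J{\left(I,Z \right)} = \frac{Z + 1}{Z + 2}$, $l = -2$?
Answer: $- \frac{12}{8123} \approx -0.0014773$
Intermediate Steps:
$J{\left(I,Z \right)} = 2 - \frac{1 + Z}{2 + Z}$ ($J{\left(I,Z \right)} = 2 - \frac{Z + 1}{Z + 2} = 2 - \frac{1 + Z}{2 + Z}$)
$\frac{1}{J{\left(l,\left(-1\right) \left(-10\right) \right)} - 678} = \frac{1}{\frac{3 - -10}{2 - -10} - 678} = \frac{1}{\frac{3 + 10}{2 + 10} - 678} = \frac{1}{\frac{1}{12} \cdot 13 - 678} = \frac{1}{\frac{13}{12} - 678} = \frac{1}{- \frac{8123}{12}} = - \frac{12}{8123}$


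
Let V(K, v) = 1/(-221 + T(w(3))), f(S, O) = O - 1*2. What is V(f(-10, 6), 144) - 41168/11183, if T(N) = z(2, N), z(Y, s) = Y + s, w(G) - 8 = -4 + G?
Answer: -3111/844 ≈ -3.6860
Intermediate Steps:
w(G) = 4 + G (w(G) = 8 + (-4 + G) = 4 + G)
T(N) = 2 + N
f(S, O) = -2 + O (f(S, O) = O - 2 = -2 + O)
V(K, v) = -1/212 (V(K, v) = 1/(-221 + (2 + (4 + 3))) = 1/(-221 + (2 + 7)) = 1/(-221 + 9) = 1/(-212) = -1/212)
V(f(-10, 6), 144) - 41168/11183 = -1/212 - 41168/11183 = -3111/844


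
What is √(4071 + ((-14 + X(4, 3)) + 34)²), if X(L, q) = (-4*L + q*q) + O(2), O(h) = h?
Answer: 2*√1074 ≈ 65.544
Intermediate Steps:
X(L, q) = 2 + q² - 4*L (X(L, q) = (-4*L + q*q) + 2 = (-4*L + q²) + 2 = (q² - 4*L) + 2 = 2 + q² - 4*L)
√(4071 + ((-14 + X(4, 3)) + 34)²) = √(4071 + ((-14 + (2 + 3² - 4*4)) + 34)²) = √(4071 + ((-14 + (2 + 9 - 16)) + 34)²) = √(4071 + ((-14 - 5) + 34)²) = √(4071 + (-19 + 34)²) = √(4071 + 15²) = √(4071 + 225) = √4296 = 2*√1074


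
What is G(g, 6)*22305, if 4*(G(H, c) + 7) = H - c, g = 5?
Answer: -646845/4 ≈ -1.6171e+5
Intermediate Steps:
G(H, c) = -7 - c/4 + H/4 (G(H, c) = -7 + (H - c)/4 = -7 + (-c/4 + H/4) = -7 - c/4 + H/4)
G(g, 6)*22305 = (-7 - ¼*6 + (¼)*5)*22305 = (-7 - 3/2 + 5/4)*22305 = -29/4*22305 = -646845/4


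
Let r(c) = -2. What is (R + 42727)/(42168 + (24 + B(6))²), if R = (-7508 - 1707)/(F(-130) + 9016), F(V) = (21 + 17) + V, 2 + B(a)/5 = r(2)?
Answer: 3930789/3880928 ≈ 1.0128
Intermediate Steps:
B(a) = -20 (B(a) = -10 + 5*(-2) = -10 - 10 = -20)
F(V) = 38 + V
R = -95/92 (R = (-7508 - 1707)/((38 - 130) + 9016) = -9215/(-92 + 9016) = -9215/8924 = -9215*1/8924 = -95/92 ≈ -1.0326)
(R + 42727)/(42168 + (24 + B(6))²) = (-95/92 + 42727)/(42168 + (24 - 20)²) = 3930789/(92*(42168 + 4²)) = 3930789/(92*(42168 + 16)) = (3930789/92)/42184 = (3930789/92)*(1/42184) = 3930789/3880928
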